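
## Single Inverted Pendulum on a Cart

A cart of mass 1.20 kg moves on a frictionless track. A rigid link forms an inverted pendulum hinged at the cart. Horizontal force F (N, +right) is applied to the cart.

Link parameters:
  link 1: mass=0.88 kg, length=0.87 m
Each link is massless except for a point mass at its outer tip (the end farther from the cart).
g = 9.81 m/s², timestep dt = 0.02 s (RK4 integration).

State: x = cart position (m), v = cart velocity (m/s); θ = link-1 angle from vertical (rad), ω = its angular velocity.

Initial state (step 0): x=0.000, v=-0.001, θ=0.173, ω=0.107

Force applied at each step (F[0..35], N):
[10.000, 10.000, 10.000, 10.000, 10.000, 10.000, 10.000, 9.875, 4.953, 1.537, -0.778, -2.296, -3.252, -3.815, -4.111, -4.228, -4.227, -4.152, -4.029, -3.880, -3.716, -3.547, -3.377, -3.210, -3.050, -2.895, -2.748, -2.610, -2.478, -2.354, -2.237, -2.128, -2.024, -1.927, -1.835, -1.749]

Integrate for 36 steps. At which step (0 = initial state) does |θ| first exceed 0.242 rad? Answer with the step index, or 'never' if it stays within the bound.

Answer: never

Derivation:
apply F[0]=+10.000 → step 1: x=0.001, v=0.138, θ=0.174, ω=-0.012
apply F[1]=+10.000 → step 2: x=0.006, v=0.277, θ=0.173, ω=-0.130
apply F[2]=+10.000 → step 3: x=0.012, v=0.417, θ=0.169, ω=-0.250
apply F[3]=+10.000 → step 4: x=0.022, v=0.558, θ=0.163, ω=-0.372
apply F[4]=+10.000 → step 5: x=0.035, v=0.700, θ=0.154, ω=-0.498
apply F[5]=+10.000 → step 6: x=0.050, v=0.844, θ=0.143, ω=-0.628
apply F[6]=+10.000 → step 7: x=0.069, v=0.990, θ=0.129, ω=-0.764
apply F[7]=+9.875 → step 8: x=0.090, v=1.137, θ=0.112, ω=-0.905
apply F[8]=+4.953 → step 9: x=0.113, v=1.205, θ=0.093, ω=-0.960
apply F[9]=+1.537 → step 10: x=0.137, v=1.220, θ=0.074, ω=-0.958
apply F[10]=-0.778 → step 11: x=0.162, v=1.198, θ=0.055, ω=-0.918
apply F[11]=-2.296 → step 12: x=0.185, v=1.154, θ=0.038, ω=-0.857
apply F[12]=-3.252 → step 13: x=0.208, v=1.096, θ=0.021, ω=-0.784
apply F[13]=-3.815 → step 14: x=0.229, v=1.030, θ=0.006, ω=-0.705
apply F[14]=-4.111 → step 15: x=0.249, v=0.962, θ=-0.007, ω=-0.627
apply F[15]=-4.228 → step 16: x=0.267, v=0.893, θ=-0.019, ω=-0.551
apply F[16]=-4.227 → step 17: x=0.285, v=0.826, θ=-0.029, ω=-0.479
apply F[17]=-4.152 → step 18: x=0.300, v=0.762, θ=-0.038, ω=-0.413
apply F[18]=-4.029 → step 19: x=0.315, v=0.701, θ=-0.046, ω=-0.352
apply F[19]=-3.880 → step 20: x=0.328, v=0.643, θ=-0.052, ω=-0.297
apply F[20]=-3.716 → step 21: x=0.341, v=0.589, θ=-0.057, ω=-0.247
apply F[21]=-3.547 → step 22: x=0.352, v=0.539, θ=-0.062, ω=-0.203
apply F[22]=-3.377 → step 23: x=0.362, v=0.491, θ=-0.066, ω=-0.163
apply F[23]=-3.210 → step 24: x=0.372, v=0.448, θ=-0.068, ω=-0.128
apply F[24]=-3.050 → step 25: x=0.380, v=0.407, θ=-0.071, ω=-0.097
apply F[25]=-2.895 → step 26: x=0.388, v=0.369, θ=-0.072, ω=-0.070
apply F[26]=-2.748 → step 27: x=0.395, v=0.334, θ=-0.074, ω=-0.046
apply F[27]=-2.610 → step 28: x=0.401, v=0.301, θ=-0.074, ω=-0.025
apply F[28]=-2.478 → step 29: x=0.407, v=0.271, θ=-0.075, ω=-0.007
apply F[29]=-2.354 → step 30: x=0.412, v=0.242, θ=-0.075, ω=0.009
apply F[30]=-2.237 → step 31: x=0.417, v=0.216, θ=-0.074, ω=0.023
apply F[31]=-2.128 → step 32: x=0.421, v=0.191, θ=-0.074, ω=0.034
apply F[32]=-2.024 → step 33: x=0.425, v=0.168, θ=-0.073, ω=0.044
apply F[33]=-1.927 → step 34: x=0.428, v=0.146, θ=-0.072, ω=0.053
apply F[34]=-1.835 → step 35: x=0.430, v=0.126, θ=-0.071, ω=0.060
apply F[35]=-1.749 → step 36: x=0.433, v=0.107, θ=-0.070, ω=0.066
max |θ| = 0.174 ≤ 0.242 over all 37 states.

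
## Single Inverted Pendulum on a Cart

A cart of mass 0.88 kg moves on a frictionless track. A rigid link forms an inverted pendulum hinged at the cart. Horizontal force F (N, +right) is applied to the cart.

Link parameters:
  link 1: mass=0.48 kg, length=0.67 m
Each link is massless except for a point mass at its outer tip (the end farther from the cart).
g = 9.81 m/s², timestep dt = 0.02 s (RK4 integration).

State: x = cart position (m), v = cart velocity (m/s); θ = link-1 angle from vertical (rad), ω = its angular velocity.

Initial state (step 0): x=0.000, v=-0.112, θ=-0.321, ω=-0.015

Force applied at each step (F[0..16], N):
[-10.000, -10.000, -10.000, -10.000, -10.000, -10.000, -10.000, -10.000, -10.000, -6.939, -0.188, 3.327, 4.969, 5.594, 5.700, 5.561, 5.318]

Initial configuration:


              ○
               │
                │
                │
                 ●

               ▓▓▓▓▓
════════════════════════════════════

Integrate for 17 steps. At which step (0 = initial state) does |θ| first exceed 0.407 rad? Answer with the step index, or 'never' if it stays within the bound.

apply F[0]=-10.000 → step 1: x=-0.004, v=-0.297, θ=-0.320, ω=0.155
apply F[1]=-10.000 → step 2: x=-0.012, v=-0.483, θ=-0.315, ω=0.327
apply F[2]=-10.000 → step 3: x=-0.023, v=-0.670, θ=-0.306, ω=0.503
apply F[3]=-10.000 → step 4: x=-0.039, v=-0.859, θ=-0.295, ω=0.685
apply F[4]=-10.000 → step 5: x=-0.058, v=-1.050, θ=-0.279, ω=0.876
apply F[5]=-10.000 → step 6: x=-0.081, v=-1.244, θ=-0.259, ω=1.077
apply F[6]=-10.000 → step 7: x=-0.108, v=-1.442, θ=-0.236, ω=1.292
apply F[7]=-10.000 → step 8: x=-0.138, v=-1.644, θ=-0.208, ω=1.521
apply F[8]=-10.000 → step 9: x=-0.173, v=-1.851, θ=-0.175, ω=1.769
apply F[9]=-6.939 → step 10: x=-0.212, v=-1.994, θ=-0.138, ω=1.934
apply F[10]=-0.188 → step 11: x=-0.252, v=-1.989, θ=-0.100, ω=1.892
apply F[11]=+3.327 → step 12: x=-0.291, v=-1.907, θ=-0.063, ω=1.746
apply F[12]=+4.969 → step 13: x=-0.328, v=-1.790, θ=-0.030, ω=1.559
apply F[13]=+5.594 → step 14: x=-0.362, v=-1.662, θ=-0.001, ω=1.362
apply F[14]=+5.700 → step 15: x=-0.394, v=-1.533, θ=0.024, ω=1.174
apply F[15]=+5.561 → step 16: x=-0.423, v=-1.410, θ=0.046, ω=1.001
apply F[16]=+5.318 → step 17: x=-0.450, v=-1.295, θ=0.064, ω=0.846
max |θ| = 0.321 ≤ 0.407 over all 18 states.

Answer: never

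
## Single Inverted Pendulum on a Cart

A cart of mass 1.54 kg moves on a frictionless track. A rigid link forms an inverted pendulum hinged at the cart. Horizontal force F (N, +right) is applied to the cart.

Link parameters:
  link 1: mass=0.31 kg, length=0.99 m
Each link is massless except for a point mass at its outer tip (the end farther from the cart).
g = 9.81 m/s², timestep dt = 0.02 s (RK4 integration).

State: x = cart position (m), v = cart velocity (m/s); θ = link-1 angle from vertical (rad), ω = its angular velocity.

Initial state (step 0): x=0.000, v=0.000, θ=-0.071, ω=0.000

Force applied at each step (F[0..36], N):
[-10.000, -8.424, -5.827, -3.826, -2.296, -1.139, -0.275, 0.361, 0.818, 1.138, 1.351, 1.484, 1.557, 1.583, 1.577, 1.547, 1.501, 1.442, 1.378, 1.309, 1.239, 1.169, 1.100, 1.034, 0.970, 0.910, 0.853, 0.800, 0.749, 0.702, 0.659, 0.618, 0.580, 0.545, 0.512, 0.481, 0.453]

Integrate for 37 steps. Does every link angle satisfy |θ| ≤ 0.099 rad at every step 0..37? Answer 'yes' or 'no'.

Answer: yes

Derivation:
apply F[0]=-10.000 → step 1: x=-0.001, v=-0.127, θ=-0.070, ω=0.114
apply F[1]=-8.424 → step 2: x=-0.005, v=-0.234, θ=-0.067, ω=0.208
apply F[2]=-5.827 → step 3: x=-0.010, v=-0.307, θ=-0.062, ω=0.269
apply F[3]=-3.826 → step 4: x=-0.017, v=-0.354, θ=-0.056, ω=0.305
apply F[4]=-2.296 → step 5: x=-0.024, v=-0.382, θ=-0.050, ω=0.322
apply F[5]=-1.139 → step 6: x=-0.032, v=-0.395, θ=-0.043, ω=0.326
apply F[6]=-0.275 → step 7: x=-0.040, v=-0.397, θ=-0.037, ω=0.320
apply F[7]=+0.361 → step 8: x=-0.048, v=-0.391, θ=-0.031, ω=0.307
apply F[8]=+0.818 → step 9: x=-0.055, v=-0.379, θ=-0.025, ω=0.290
apply F[9]=+1.138 → step 10: x=-0.063, v=-0.363, θ=-0.019, ω=0.270
apply F[10]=+1.351 → step 11: x=-0.070, v=-0.345, θ=-0.014, ω=0.248
apply F[11]=+1.484 → step 12: x=-0.077, v=-0.325, θ=-0.009, ω=0.226
apply F[12]=+1.557 → step 13: x=-0.083, v=-0.305, θ=-0.005, ω=0.204
apply F[13]=+1.583 → step 14: x=-0.089, v=-0.284, θ=-0.001, ω=0.183
apply F[14]=+1.577 → step 15: x=-0.094, v=-0.264, θ=0.002, ω=0.162
apply F[15]=+1.547 → step 16: x=-0.099, v=-0.244, θ=0.005, ω=0.143
apply F[16]=+1.501 → step 17: x=-0.104, v=-0.225, θ=0.008, ω=0.125
apply F[17]=+1.442 → step 18: x=-0.108, v=-0.206, θ=0.010, ω=0.108
apply F[18]=+1.378 → step 19: x=-0.112, v=-0.189, θ=0.013, ω=0.093
apply F[19]=+1.309 → step 20: x=-0.116, v=-0.172, θ=0.014, ω=0.079
apply F[20]=+1.239 → step 21: x=-0.119, v=-0.157, θ=0.016, ω=0.066
apply F[21]=+1.169 → step 22: x=-0.122, v=-0.142, θ=0.017, ω=0.055
apply F[22]=+1.100 → step 23: x=-0.125, v=-0.129, θ=0.018, ω=0.044
apply F[23]=+1.034 → step 24: x=-0.127, v=-0.116, θ=0.019, ω=0.035
apply F[24]=+0.970 → step 25: x=-0.130, v=-0.104, θ=0.019, ω=0.027
apply F[25]=+0.910 → step 26: x=-0.132, v=-0.093, θ=0.020, ω=0.020
apply F[26]=+0.853 → step 27: x=-0.133, v=-0.083, θ=0.020, ω=0.013
apply F[27]=+0.800 → step 28: x=-0.135, v=-0.073, θ=0.020, ω=0.007
apply F[28]=+0.749 → step 29: x=-0.136, v=-0.064, θ=0.020, ω=0.002
apply F[29]=+0.702 → step 30: x=-0.138, v=-0.056, θ=0.020, ω=-0.002
apply F[30]=+0.659 → step 31: x=-0.139, v=-0.048, θ=0.020, ω=-0.006
apply F[31]=+0.618 → step 32: x=-0.139, v=-0.041, θ=0.020, ω=-0.009
apply F[32]=+0.580 → step 33: x=-0.140, v=-0.034, θ=0.020, ω=-0.012
apply F[33]=+0.545 → step 34: x=-0.141, v=-0.028, θ=0.020, ω=-0.014
apply F[34]=+0.512 → step 35: x=-0.141, v=-0.022, θ=0.019, ω=-0.016
apply F[35]=+0.481 → step 36: x=-0.142, v=-0.017, θ=0.019, ω=-0.018
apply F[36]=+0.453 → step 37: x=-0.142, v=-0.012, θ=0.019, ω=-0.019
Max |angle| over trajectory = 0.071 rad; bound = 0.099 → within bound.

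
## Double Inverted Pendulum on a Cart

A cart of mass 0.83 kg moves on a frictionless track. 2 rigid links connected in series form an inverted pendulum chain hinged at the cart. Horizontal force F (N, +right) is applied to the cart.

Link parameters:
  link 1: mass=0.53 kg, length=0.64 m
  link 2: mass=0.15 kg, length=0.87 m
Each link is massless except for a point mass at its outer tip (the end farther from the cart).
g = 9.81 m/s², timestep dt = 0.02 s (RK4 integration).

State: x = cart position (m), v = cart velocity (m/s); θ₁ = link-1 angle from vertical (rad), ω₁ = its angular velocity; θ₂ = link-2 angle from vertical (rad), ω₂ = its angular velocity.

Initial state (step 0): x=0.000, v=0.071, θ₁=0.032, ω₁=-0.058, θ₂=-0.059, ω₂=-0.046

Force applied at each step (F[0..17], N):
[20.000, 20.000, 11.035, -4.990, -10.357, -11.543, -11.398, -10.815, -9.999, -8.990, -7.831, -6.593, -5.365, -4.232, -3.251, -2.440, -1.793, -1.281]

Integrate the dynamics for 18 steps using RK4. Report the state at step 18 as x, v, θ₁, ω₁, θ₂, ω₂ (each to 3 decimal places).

apply F[0]=+20.000 → step 1: x=0.006, v=0.548, θ₁=0.024, ω₁=-0.786, θ₂=-0.060, ω₂=-0.073
apply F[1]=+20.000 → step 2: x=0.022, v=1.028, θ₁=0.000, ω₁=-1.526, θ₂=-0.062, ω₂=-0.093
apply F[2]=+11.035 → step 3: x=0.045, v=1.296, θ₁=-0.034, ω₁=-1.946, θ₂=-0.064, ω₂=-0.104
apply F[3]=-4.990 → step 4: x=0.070, v=1.182, θ₁=-0.071, ω₁=-1.784, θ₂=-0.066, ω₂=-0.107
apply F[4]=-10.357 → step 5: x=0.091, v=0.946, θ₁=-0.104, ω₁=-1.445, θ₂=-0.068, ω₂=-0.101
apply F[5]=-11.543 → step 6: x=0.108, v=0.687, θ₁=-0.129, ω₁=-1.084, θ₂=-0.070, ω₂=-0.086
apply F[6]=-11.398 → step 7: x=0.119, v=0.437, θ₁=-0.147, ω₁=-0.746, θ₂=-0.071, ω₂=-0.065
apply F[7]=-10.815 → step 8: x=0.125, v=0.205, θ₁=-0.159, ω₁=-0.442, θ₂=-0.072, ω₂=-0.037
apply F[8]=-9.999 → step 9: x=0.127, v=-0.006, θ₁=-0.165, ω₁=-0.176, θ₂=-0.073, ω₂=-0.008
apply F[9]=-8.990 → step 10: x=0.125, v=-0.192, θ₁=-0.167, ω₁=0.051, θ₂=-0.073, ω₂=0.023
apply F[10]=-7.831 → step 11: x=0.120, v=-0.351, θ₁=-0.164, ω₁=0.237, θ₂=-0.072, ω₂=0.053
apply F[11]=-6.593 → step 12: x=0.111, v=-0.482, θ₁=-0.157, ω₁=0.382, θ₂=-0.071, ω₂=0.081
apply F[12]=-5.365 → step 13: x=0.101, v=-0.586, θ₁=-0.149, ω₁=0.487, θ₂=-0.069, ω₂=0.107
apply F[13]=-4.232 → step 14: x=0.088, v=-0.664, θ₁=-0.138, ω₁=0.558, θ₂=-0.066, ω₂=0.129
apply F[14]=-3.251 → step 15: x=0.074, v=-0.721, θ₁=-0.127, ω₁=0.599, θ₂=-0.064, ω₂=0.149
apply F[15]=-2.440 → step 16: x=0.060, v=-0.761, θ₁=-0.115, ω₁=0.619, θ₂=-0.061, ω₂=0.166
apply F[16]=-1.793 → step 17: x=0.044, v=-0.787, θ₁=-0.102, ω₁=0.622, θ₂=-0.057, ω₂=0.180
apply F[17]=-1.281 → step 18: x=0.028, v=-0.803, θ₁=-0.090, ω₁=0.614, θ₂=-0.053, ω₂=0.191

Answer: x=0.028, v=-0.803, θ₁=-0.090, ω₁=0.614, θ₂=-0.053, ω₂=0.191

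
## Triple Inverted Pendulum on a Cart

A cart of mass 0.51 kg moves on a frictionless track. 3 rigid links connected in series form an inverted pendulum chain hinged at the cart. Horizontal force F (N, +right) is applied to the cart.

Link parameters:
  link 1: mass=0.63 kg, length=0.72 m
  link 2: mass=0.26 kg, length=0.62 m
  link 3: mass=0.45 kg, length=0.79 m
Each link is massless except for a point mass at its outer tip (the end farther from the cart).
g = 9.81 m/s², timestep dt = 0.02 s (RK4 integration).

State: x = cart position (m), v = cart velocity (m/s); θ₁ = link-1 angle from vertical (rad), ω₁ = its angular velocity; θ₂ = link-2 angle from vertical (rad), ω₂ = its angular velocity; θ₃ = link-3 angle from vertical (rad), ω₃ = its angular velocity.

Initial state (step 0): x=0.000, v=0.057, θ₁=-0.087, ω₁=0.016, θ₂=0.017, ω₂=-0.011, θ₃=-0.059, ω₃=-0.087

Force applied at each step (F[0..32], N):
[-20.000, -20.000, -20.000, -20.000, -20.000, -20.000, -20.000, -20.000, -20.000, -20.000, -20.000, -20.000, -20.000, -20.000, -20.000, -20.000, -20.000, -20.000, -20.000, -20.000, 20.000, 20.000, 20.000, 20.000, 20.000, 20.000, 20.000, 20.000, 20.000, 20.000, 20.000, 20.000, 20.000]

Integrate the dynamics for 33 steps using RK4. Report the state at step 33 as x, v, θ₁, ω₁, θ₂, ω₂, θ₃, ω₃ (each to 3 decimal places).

Answer: x=-1.442, v=3.079, θ₁=3.578, ω₁=-4.348, θ₂=3.185, ω₂=15.811, θ₃=3.000, ω₃=14.945

Derivation:
apply F[0]=-20.000 → step 1: x=-0.006, v=-0.673, θ₁=-0.077, ω₁=0.965, θ₂=0.018, ω₂=0.128, θ₃=-0.061, ω₃=-0.153
apply F[1]=-20.000 → step 2: x=-0.027, v=-1.422, θ₁=-0.048, ω₁=1.957, θ₂=0.022, ω₂=0.236, θ₃=-0.065, ω₃=-0.212
apply F[2]=-20.000 → step 3: x=-0.063, v=-2.196, θ₁=0.002, ω₁=3.016, θ₂=0.027, ω₂=0.289, θ₃=-0.070, ω₃=-0.250
apply F[3]=-20.000 → step 4: x=-0.115, v=-2.977, θ₁=0.073, ω₁=4.107, θ₂=0.033, ω₂=0.287, θ₃=-0.075, ω₃=-0.243
apply F[4]=-20.000 → step 5: x=-0.182, v=-3.698, θ₁=0.165, ω₁=5.107, θ₂=0.039, ω₂=0.285, θ₃=-0.079, ω₃=-0.168
apply F[5]=-20.000 → step 6: x=-0.262, v=-4.277, θ₁=0.275, ω₁=5.856, θ₂=0.045, ω₂=0.386, θ₃=-0.081, ω₃=-0.023
apply F[6]=-20.000 → step 7: x=-0.352, v=-4.682, θ₁=0.397, ω₁=6.293, θ₂=0.055, ω₂=0.661, θ₃=-0.080, ω₃=0.164
apply F[7]=-20.000 → step 8: x=-0.448, v=-4.940, θ₁=0.525, ω₁=6.485, θ₂=0.073, ω₂=1.099, θ₃=-0.074, ω₃=0.364
apply F[8]=-20.000 → step 9: x=-0.549, v=-5.099, θ₁=0.656, ω₁=6.534, θ₂=0.100, ω₂=1.646, θ₃=-0.065, ω₃=0.567
apply F[9]=-20.000 → step 10: x=-0.652, v=-5.194, θ₁=0.786, ω₁=6.508, θ₂=0.139, ω₂=2.252, θ₃=-0.052, ω₃=0.776
apply F[10]=-20.000 → step 11: x=-0.756, v=-5.245, θ₁=0.916, ω₁=6.444, θ₂=0.190, ω₂=2.880, θ₃=-0.034, ω₃=1.002
apply F[11]=-20.000 → step 12: x=-0.861, v=-5.264, θ₁=1.044, ω₁=6.356, θ₂=0.254, ω₂=3.503, θ₃=-0.011, ω₃=1.257
apply F[12]=-20.000 → step 13: x=-0.967, v=-5.259, θ₁=1.170, ω₁=6.251, θ₂=0.330, ω₂=4.102, θ₃=0.017, ω₃=1.556
apply F[13]=-20.000 → step 14: x=-1.072, v=-5.236, θ₁=1.294, ω₁=6.129, θ₂=0.418, ω₂=4.660, θ₃=0.051, ω₃=1.914
apply F[14]=-20.000 → step 15: x=-1.176, v=-5.199, θ₁=1.415, ω₁=5.991, θ₂=0.516, ω₂=5.164, θ₃=0.094, ω₃=2.344
apply F[15]=-20.000 → step 16: x=-1.279, v=-5.152, θ₁=1.533, ω₁=5.836, θ₂=0.624, ω₂=5.600, θ₃=0.146, ω₃=2.859
apply F[16]=-20.000 → step 17: x=-1.382, v=-5.099, θ₁=1.648, ω₁=5.661, θ₂=0.740, ω₂=5.957, θ₃=0.209, ω₃=3.466
apply F[17]=-20.000 → step 18: x=-1.483, v=-5.044, θ₁=1.760, ω₁=5.466, θ₂=0.862, ω₂=6.219, θ₃=0.285, ω₃=4.171
apply F[18]=-20.000 → step 19: x=-1.584, v=-4.988, θ₁=1.867, ω₁=5.245, θ₂=0.988, ω₂=6.370, θ₃=0.376, ω₃=4.974
apply F[19]=-20.000 → step 20: x=-1.683, v=-4.935, θ₁=1.969, ω₁=4.993, θ₂=1.116, ω₂=6.389, θ₃=0.485, ω₃=5.875
apply F[20]=+20.000 → step 21: x=-1.774, v=-4.168, θ₁=2.073, ω₁=5.383, θ₂=1.236, ω₂=5.646, θ₃=0.608, ω₃=6.432
apply F[21]=+20.000 → step 22: x=-1.849, v=-3.325, θ₁=2.185, ω₁=5.910, θ₂=1.342, ω₂=4.928, θ₃=0.742, ω₃=6.988
apply F[22]=+20.000 → step 23: x=-1.906, v=-2.376, θ₁=2.310, ω₁=6.580, θ₂=1.433, ω₂=4.278, θ₃=0.887, ω₃=7.571
apply F[23]=+20.000 → step 24: x=-1.943, v=-1.288, θ₁=2.450, ω₁=7.392, θ₂=1.514, ω₂=3.793, θ₃=1.045, ω₃=8.211
apply F[24]=+20.000 → step 25: x=-1.957, v=-0.048, θ₁=2.607, ω₁=8.312, θ₂=1.588, ω₂=3.663, θ₃=1.216, ω₃=8.909
apply F[25]=+20.000 → step 26: x=-1.944, v=1.296, θ₁=2.782, ω₁=9.207, θ₂=1.665, ω₂=4.191, θ₃=1.401, ω₃=9.613
apply F[26]=+20.000 → step 27: x=-1.905, v=2.568, θ₁=2.973, ω₁=9.765, θ₂=1.762, ω₂=5.659, θ₃=1.600, ω₃=10.219
apply F[27]=+20.000 → step 28: x=-1.844, v=3.512, θ₁=3.167, ω₁=9.539, θ₂=1.897, ω₂=7.943, θ₃=1.809, ω₃=10.653
apply F[28]=+20.000 → step 29: x=-1.768, v=4.033, θ₁=3.347, ω₁=8.290, θ₂=2.081, ω₂=10.415, θ₃=2.025, ω₃=10.954
apply F[29]=+20.000 → step 30: x=-1.685, v=4.262, θ₁=3.493, ω₁=6.158, θ₂=2.311, ω₂=12.518, θ₃=2.247, ω₃=11.268
apply F[30]=+20.000 → step 31: x=-1.599, v=4.297, θ₁=3.589, ω₁=3.337, θ₂=2.578, ω₂=14.119, θ₃=2.477, ω₃=11.821
apply F[31]=+20.000 → step 32: x=-1.515, v=4.021, θ₁=3.622, ω₁=-0.149, θ₂=2.873, ω₂=15.290, θ₃=2.724, ω₃=12.907
apply F[32]=+20.000 → step 33: x=-1.442, v=3.079, θ₁=3.578, ω₁=-4.348, θ₂=3.185, ω₂=15.811, θ₃=3.000, ω₃=14.945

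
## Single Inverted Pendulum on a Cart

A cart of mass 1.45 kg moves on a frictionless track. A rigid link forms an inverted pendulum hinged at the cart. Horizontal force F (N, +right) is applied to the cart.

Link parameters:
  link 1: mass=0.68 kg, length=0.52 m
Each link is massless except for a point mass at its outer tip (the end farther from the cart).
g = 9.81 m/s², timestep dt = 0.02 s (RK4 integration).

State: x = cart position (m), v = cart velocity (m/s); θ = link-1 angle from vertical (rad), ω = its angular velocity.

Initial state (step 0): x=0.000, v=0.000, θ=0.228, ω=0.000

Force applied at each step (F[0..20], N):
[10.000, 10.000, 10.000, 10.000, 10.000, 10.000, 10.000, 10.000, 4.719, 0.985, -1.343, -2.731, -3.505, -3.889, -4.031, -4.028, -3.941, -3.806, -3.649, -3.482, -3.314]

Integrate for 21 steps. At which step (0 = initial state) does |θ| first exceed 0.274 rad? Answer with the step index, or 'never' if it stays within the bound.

Answer: never

Derivation:
apply F[0]=+10.000 → step 1: x=0.001, v=0.115, θ=0.227, ω=-0.130
apply F[1]=+10.000 → step 2: x=0.005, v=0.230, θ=0.223, ω=-0.262
apply F[2]=+10.000 → step 3: x=0.010, v=0.346, θ=0.216, ω=-0.397
apply F[3]=+10.000 → step 4: x=0.018, v=0.463, θ=0.207, ω=-0.538
apply F[4]=+10.000 → step 5: x=0.029, v=0.581, θ=0.195, ω=-0.685
apply F[5]=+10.000 → step 6: x=0.042, v=0.701, θ=0.179, ω=-0.841
apply F[6]=+10.000 → step 7: x=0.057, v=0.822, θ=0.161, ω=-1.007
apply F[7]=+10.000 → step 8: x=0.075, v=0.946, θ=0.139, ω=-1.187
apply F[8]=+4.719 → step 9: x=0.094, v=1.000, θ=0.115, ω=-1.242
apply F[9]=+0.985 → step 10: x=0.114, v=1.005, θ=0.090, ω=-1.213
apply F[10]=-1.343 → step 11: x=0.134, v=0.980, θ=0.067, ω=-1.135
apply F[11]=-2.731 → step 12: x=0.153, v=0.938, θ=0.045, ω=-1.033
apply F[12]=-3.505 → step 13: x=0.171, v=0.886, θ=0.026, ω=-0.921
apply F[13]=-3.889 → step 14: x=0.189, v=0.831, θ=0.008, ω=-0.808
apply F[14]=-4.031 → step 15: x=0.205, v=0.776, θ=-0.007, ω=-0.701
apply F[15]=-4.028 → step 16: x=0.220, v=0.721, θ=-0.020, ω=-0.602
apply F[16]=-3.941 → step 17: x=0.234, v=0.669, θ=-0.031, ω=-0.511
apply F[17]=-3.806 → step 18: x=0.246, v=0.620, θ=-0.040, ω=-0.430
apply F[18]=-3.649 → step 19: x=0.258, v=0.574, θ=-0.048, ω=-0.358
apply F[19]=-3.482 → step 20: x=0.269, v=0.530, θ=-0.055, ω=-0.294
apply F[20]=-3.314 → step 21: x=0.280, v=0.490, θ=-0.060, ω=-0.238
max |θ| = 0.228 ≤ 0.274 over all 22 states.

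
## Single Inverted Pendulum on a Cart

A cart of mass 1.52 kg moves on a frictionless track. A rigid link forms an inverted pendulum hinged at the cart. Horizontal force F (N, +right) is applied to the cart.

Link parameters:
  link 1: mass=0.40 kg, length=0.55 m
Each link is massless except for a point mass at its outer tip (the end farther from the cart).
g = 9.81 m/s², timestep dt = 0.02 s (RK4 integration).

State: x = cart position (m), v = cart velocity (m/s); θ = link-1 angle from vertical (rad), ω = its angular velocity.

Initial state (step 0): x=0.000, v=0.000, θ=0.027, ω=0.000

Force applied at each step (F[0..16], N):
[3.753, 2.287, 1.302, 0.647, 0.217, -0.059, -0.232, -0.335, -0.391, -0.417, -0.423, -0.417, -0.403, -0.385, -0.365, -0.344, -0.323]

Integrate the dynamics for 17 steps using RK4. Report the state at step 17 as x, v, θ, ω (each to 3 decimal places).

Answer: x=0.025, v=0.046, θ=-0.004, ω=-0.029

Derivation:
apply F[0]=+3.753 → step 1: x=0.000, v=0.048, θ=0.026, ω=-0.078
apply F[1]=+2.287 → step 2: x=0.002, v=0.077, θ=0.024, ω=-0.121
apply F[2]=+1.302 → step 3: x=0.003, v=0.093, θ=0.022, ω=-0.142
apply F[3]=+0.647 → step 4: x=0.005, v=0.100, θ=0.019, ω=-0.148
apply F[4]=+0.217 → step 5: x=0.007, v=0.102, θ=0.016, ω=-0.146
apply F[5]=-0.059 → step 6: x=0.009, v=0.101, θ=0.013, ω=-0.138
apply F[6]=-0.232 → step 7: x=0.011, v=0.097, θ=0.010, ω=-0.127
apply F[7]=-0.335 → step 8: x=0.013, v=0.092, θ=0.008, ω=-0.115
apply F[8]=-0.391 → step 9: x=0.015, v=0.087, θ=0.006, ω=-0.102
apply F[9]=-0.417 → step 10: x=0.017, v=0.081, θ=0.004, ω=-0.090
apply F[10]=-0.423 → step 11: x=0.018, v=0.075, θ=0.002, ω=-0.079
apply F[11]=-0.417 → step 12: x=0.020, v=0.070, θ=0.001, ω=-0.068
apply F[12]=-0.403 → step 13: x=0.021, v=0.064, θ=-0.001, ω=-0.059
apply F[13]=-0.385 → step 14: x=0.022, v=0.059, θ=-0.002, ω=-0.050
apply F[14]=-0.365 → step 15: x=0.023, v=0.055, θ=-0.003, ω=-0.042
apply F[15]=-0.344 → step 16: x=0.025, v=0.050, θ=-0.003, ω=-0.035
apply F[16]=-0.323 → step 17: x=0.025, v=0.046, θ=-0.004, ω=-0.029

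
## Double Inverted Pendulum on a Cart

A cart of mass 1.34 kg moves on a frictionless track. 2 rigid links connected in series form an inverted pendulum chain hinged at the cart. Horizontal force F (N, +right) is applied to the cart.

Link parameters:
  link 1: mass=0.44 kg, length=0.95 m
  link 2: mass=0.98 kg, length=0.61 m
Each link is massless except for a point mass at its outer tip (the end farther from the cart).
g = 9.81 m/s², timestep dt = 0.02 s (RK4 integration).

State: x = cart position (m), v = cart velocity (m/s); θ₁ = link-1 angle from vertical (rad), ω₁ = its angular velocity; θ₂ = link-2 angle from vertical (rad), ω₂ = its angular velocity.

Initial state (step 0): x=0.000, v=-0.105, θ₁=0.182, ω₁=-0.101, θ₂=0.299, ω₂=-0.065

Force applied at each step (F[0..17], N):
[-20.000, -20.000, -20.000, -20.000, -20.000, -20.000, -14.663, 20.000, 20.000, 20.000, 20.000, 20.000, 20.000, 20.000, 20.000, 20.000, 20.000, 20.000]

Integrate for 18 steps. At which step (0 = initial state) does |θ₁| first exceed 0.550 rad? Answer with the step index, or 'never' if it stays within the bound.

apply F[0]=-20.000 → step 1: x=-0.005, v=-0.428, θ₁=0.183, ω₁=0.236, θ₂=0.299, ω₂=0.015
apply F[1]=-20.000 → step 2: x=-0.017, v=-0.752, θ₁=0.191, ω₁=0.576, θ₂=0.300, ω₂=0.090
apply F[2]=-20.000 → step 3: x=-0.035, v=-1.074, θ₁=0.206, ω₁=0.922, θ₂=0.302, ω₂=0.152
apply F[3]=-20.000 → step 4: x=-0.060, v=-1.395, θ₁=0.228, ω₁=1.276, θ₂=0.306, ω₂=0.197
apply F[4]=-20.000 → step 5: x=-0.091, v=-1.712, θ₁=0.258, ω₁=1.639, θ₂=0.310, ω₂=0.222
apply F[5]=-20.000 → step 6: x=-0.129, v=-2.022, θ₁=0.294, ω₁=2.005, θ₂=0.314, ω₂=0.231
apply F[6]=-14.663 → step 7: x=-0.171, v=-2.250, θ₁=0.337, ω₁=2.297, θ₂=0.319, ω₂=0.231
apply F[7]=+20.000 → step 8: x=-0.214, v=-2.015, θ₁=0.381, ω₁=2.154, θ₂=0.323, ω₂=0.197
apply F[8]=+20.000 → step 9: x=-0.252, v=-1.792, θ₁=0.423, ω₁=2.051, θ₂=0.327, ω₂=0.122
apply F[9]=+20.000 → step 10: x=-0.286, v=-1.578, θ₁=0.464, ω₁=1.987, θ₂=0.328, ω₂=0.008
apply F[10]=+20.000 → step 11: x=-0.315, v=-1.371, θ₁=0.503, ω₁=1.957, θ₂=0.327, ω₂=-0.145
apply F[11]=+20.000 → step 12: x=-0.341, v=-1.169, θ₁=0.542, ω₁=1.958, θ₂=0.322, ω₂=-0.335
apply F[12]=+20.000 → step 13: x=-0.362, v=-0.969, θ₁=0.582, ω₁=1.985, θ₂=0.313, ω₂=-0.557
apply F[13]=+20.000 → step 14: x=-0.379, v=-0.769, θ₁=0.622, ω₁=2.034, θ₂=0.299, ω₂=-0.809
apply F[14]=+20.000 → step 15: x=-0.393, v=-0.566, θ₁=0.663, ω₁=2.098, θ₂=0.280, ω₂=-1.084
apply F[15]=+20.000 → step 16: x=-0.402, v=-0.358, θ₁=0.706, ω₁=2.171, θ₂=0.256, ω₂=-1.373
apply F[16]=+20.000 → step 17: x=-0.407, v=-0.145, θ₁=0.750, ω₁=2.247, θ₂=0.225, ω₂=-1.670
apply F[17]=+20.000 → step 18: x=-0.408, v=0.076, θ₁=0.796, ω₁=2.320, θ₂=0.189, ω₂=-1.967
|θ₁| = 0.582 > 0.550 first at step 13.

Answer: 13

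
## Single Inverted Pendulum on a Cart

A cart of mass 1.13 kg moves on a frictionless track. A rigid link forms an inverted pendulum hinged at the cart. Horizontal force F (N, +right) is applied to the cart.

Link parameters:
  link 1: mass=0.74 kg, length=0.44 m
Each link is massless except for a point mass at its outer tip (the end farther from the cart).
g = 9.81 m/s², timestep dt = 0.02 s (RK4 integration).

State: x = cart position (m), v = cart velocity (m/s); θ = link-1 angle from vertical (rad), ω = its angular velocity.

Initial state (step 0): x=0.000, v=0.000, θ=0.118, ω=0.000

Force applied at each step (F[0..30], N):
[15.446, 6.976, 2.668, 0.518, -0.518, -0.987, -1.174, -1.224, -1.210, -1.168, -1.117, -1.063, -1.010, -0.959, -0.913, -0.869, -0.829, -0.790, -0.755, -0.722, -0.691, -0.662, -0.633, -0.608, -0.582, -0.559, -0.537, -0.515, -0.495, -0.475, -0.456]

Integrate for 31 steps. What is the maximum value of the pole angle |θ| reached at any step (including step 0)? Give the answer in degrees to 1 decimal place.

apply F[0]=+15.446 → step 1: x=0.003, v=0.256, θ=0.113, ω=-0.527
apply F[1]=+6.976 → step 2: x=0.009, v=0.366, θ=0.100, ω=-0.726
apply F[2]=+2.668 → step 3: x=0.016, v=0.401, θ=0.085, ω=-0.765
apply F[3]=+0.518 → step 4: x=0.024, v=0.401, θ=0.070, ω=-0.729
apply F[4]=-0.518 → step 5: x=0.032, v=0.384, θ=0.056, ω=-0.663
apply F[5]=-0.987 → step 6: x=0.040, v=0.360, θ=0.044, ω=-0.586
apply F[6]=-1.174 → step 7: x=0.047, v=0.334, θ=0.033, ω=-0.511
apply F[7]=-1.224 → step 8: x=0.053, v=0.309, θ=0.024, ω=-0.441
apply F[8]=-1.210 → step 9: x=0.059, v=0.285, θ=0.015, ω=-0.378
apply F[9]=-1.168 → step 10: x=0.065, v=0.263, θ=0.008, ω=-0.323
apply F[10]=-1.117 → step 11: x=0.070, v=0.242, θ=0.002, ω=-0.274
apply F[11]=-1.063 → step 12: x=0.074, v=0.224, θ=-0.003, ω=-0.231
apply F[12]=-1.010 → step 13: x=0.079, v=0.206, θ=-0.007, ω=-0.194
apply F[13]=-0.959 → step 14: x=0.082, v=0.191, θ=-0.010, ω=-0.162
apply F[14]=-0.913 → step 15: x=0.086, v=0.176, θ=-0.013, ω=-0.134
apply F[15]=-0.869 → step 16: x=0.090, v=0.162, θ=-0.016, ω=-0.110
apply F[16]=-0.829 → step 17: x=0.093, v=0.150, θ=-0.018, ω=-0.089
apply F[17]=-0.790 → step 18: x=0.096, v=0.138, θ=-0.019, ω=-0.071
apply F[18]=-0.755 → step 19: x=0.098, v=0.128, θ=-0.021, ω=-0.055
apply F[19]=-0.722 → step 20: x=0.101, v=0.117, θ=-0.022, ω=-0.042
apply F[20]=-0.691 → step 21: x=0.103, v=0.108, θ=-0.022, ω=-0.031
apply F[21]=-0.662 → step 22: x=0.105, v=0.099, θ=-0.023, ω=-0.021
apply F[22]=-0.633 → step 23: x=0.107, v=0.091, θ=-0.023, ω=-0.012
apply F[23]=-0.608 → step 24: x=0.109, v=0.083, θ=-0.023, ω=-0.005
apply F[24]=-0.582 → step 25: x=0.110, v=0.076, θ=-0.023, ω=0.001
apply F[25]=-0.559 → step 26: x=0.112, v=0.069, θ=-0.023, ω=0.006
apply F[26]=-0.537 → step 27: x=0.113, v=0.063, θ=-0.023, ω=0.011
apply F[27]=-0.515 → step 28: x=0.114, v=0.056, θ=-0.023, ω=0.014
apply F[28]=-0.495 → step 29: x=0.115, v=0.051, θ=-0.023, ω=0.018
apply F[29]=-0.475 → step 30: x=0.116, v=0.045, θ=-0.022, ω=0.020
apply F[30]=-0.456 → step 31: x=0.117, v=0.040, θ=-0.022, ω=0.022
Max |angle| over trajectory = 0.118 rad = 6.8°.

Answer: 6.8°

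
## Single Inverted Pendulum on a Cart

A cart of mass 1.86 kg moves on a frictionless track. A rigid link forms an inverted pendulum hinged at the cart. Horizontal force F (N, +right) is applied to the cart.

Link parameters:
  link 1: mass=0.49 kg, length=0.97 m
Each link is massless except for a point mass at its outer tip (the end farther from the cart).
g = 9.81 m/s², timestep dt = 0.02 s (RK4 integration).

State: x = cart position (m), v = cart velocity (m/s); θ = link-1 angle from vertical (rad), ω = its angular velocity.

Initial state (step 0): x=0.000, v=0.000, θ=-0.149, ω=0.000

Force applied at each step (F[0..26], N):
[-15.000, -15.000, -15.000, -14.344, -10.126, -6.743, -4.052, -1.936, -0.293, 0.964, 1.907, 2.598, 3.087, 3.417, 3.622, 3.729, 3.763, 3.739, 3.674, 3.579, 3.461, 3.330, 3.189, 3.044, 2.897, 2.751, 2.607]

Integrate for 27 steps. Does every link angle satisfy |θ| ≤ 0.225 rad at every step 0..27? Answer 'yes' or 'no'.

Answer: yes

Derivation:
apply F[0]=-15.000 → step 1: x=-0.002, v=-0.153, θ=-0.148, ω=0.126
apply F[1]=-15.000 → step 2: x=-0.006, v=-0.306, θ=-0.144, ω=0.253
apply F[2]=-15.000 → step 3: x=-0.014, v=-0.459, θ=-0.138, ω=0.381
apply F[3]=-14.344 → step 4: x=-0.024, v=-0.606, θ=-0.129, ω=0.504
apply F[4]=-10.126 → step 5: x=-0.038, v=-0.708, θ=-0.118, ω=0.584
apply F[5]=-6.743 → step 6: x=-0.052, v=-0.775, θ=-0.106, ω=0.629
apply F[6]=-4.052 → step 7: x=-0.068, v=-0.814, θ=-0.093, ω=0.649
apply F[7]=-1.936 → step 8: x=-0.085, v=-0.830, θ=-0.080, ω=0.648
apply F[8]=-0.293 → step 9: x=-0.101, v=-0.830, θ=-0.067, ω=0.633
apply F[9]=+0.964 → step 10: x=-0.118, v=-0.816, θ=-0.055, ω=0.607
apply F[10]=+1.907 → step 11: x=-0.134, v=-0.794, θ=-0.043, ω=0.573
apply F[11]=+2.598 → step 12: x=-0.149, v=-0.764, θ=-0.032, ω=0.535
apply F[12]=+3.087 → step 13: x=-0.164, v=-0.729, θ=-0.022, ω=0.494
apply F[13]=+3.417 → step 14: x=-0.179, v=-0.692, θ=-0.012, ω=0.452
apply F[14]=+3.622 → step 15: x=-0.192, v=-0.652, θ=-0.004, ω=0.410
apply F[15]=+3.729 → step 16: x=-0.205, v=-0.612, θ=0.004, ω=0.369
apply F[16]=+3.763 → step 17: x=-0.217, v=-0.572, θ=0.011, ω=0.329
apply F[17]=+3.739 → step 18: x=-0.228, v=-0.533, θ=0.017, ω=0.291
apply F[18]=+3.674 → step 19: x=-0.238, v=-0.494, θ=0.023, ω=0.255
apply F[19]=+3.579 → step 20: x=-0.247, v=-0.457, θ=0.028, ω=0.222
apply F[20]=+3.461 → step 21: x=-0.256, v=-0.421, θ=0.032, ω=0.191
apply F[21]=+3.330 → step 22: x=-0.264, v=-0.387, θ=0.035, ω=0.163
apply F[22]=+3.189 → step 23: x=-0.272, v=-0.355, θ=0.038, ω=0.137
apply F[23]=+3.044 → step 24: x=-0.278, v=-0.324, θ=0.041, ω=0.114
apply F[24]=+2.897 → step 25: x=-0.285, v=-0.295, θ=0.043, ω=0.092
apply F[25]=+2.751 → step 26: x=-0.290, v=-0.268, θ=0.044, ω=0.073
apply F[26]=+2.607 → step 27: x=-0.295, v=-0.242, θ=0.046, ω=0.056
Max |angle| over trajectory = 0.149 rad; bound = 0.225 → within bound.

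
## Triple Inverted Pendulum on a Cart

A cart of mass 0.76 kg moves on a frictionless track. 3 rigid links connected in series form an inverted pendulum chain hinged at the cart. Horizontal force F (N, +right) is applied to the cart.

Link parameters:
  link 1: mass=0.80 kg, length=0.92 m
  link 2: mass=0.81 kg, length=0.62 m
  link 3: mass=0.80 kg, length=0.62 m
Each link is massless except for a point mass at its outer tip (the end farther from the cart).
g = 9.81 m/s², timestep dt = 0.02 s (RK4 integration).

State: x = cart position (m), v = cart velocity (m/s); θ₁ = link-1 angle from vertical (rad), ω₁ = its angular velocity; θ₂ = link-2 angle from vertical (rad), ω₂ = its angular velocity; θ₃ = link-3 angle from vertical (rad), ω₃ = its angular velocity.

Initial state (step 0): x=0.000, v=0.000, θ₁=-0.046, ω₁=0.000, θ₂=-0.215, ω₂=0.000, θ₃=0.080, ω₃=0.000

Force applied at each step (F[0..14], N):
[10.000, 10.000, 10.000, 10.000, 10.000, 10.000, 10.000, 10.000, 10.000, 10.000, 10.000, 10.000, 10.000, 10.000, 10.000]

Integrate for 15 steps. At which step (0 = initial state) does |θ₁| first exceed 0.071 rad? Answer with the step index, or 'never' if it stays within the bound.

apply F[0]=+10.000 → step 1: x=0.003, v=0.288, θ₁=-0.049, ω₁=-0.264, θ₂=-0.217, ω₂=-0.204, θ₃=0.081, ω₃=0.147
apply F[1]=+10.000 → step 2: x=0.012, v=0.577, θ₁=-0.057, ω₁=-0.534, θ₂=-0.223, ω₂=-0.401, θ₃=0.086, ω₃=0.292
apply F[2]=+10.000 → step 3: x=0.026, v=0.870, θ₁=-0.070, ω₁=-0.815, θ₂=-0.233, ω₂=-0.587, θ₃=0.093, ω₃=0.434
apply F[3]=+10.000 → step 4: x=0.046, v=1.167, θ₁=-0.089, ω₁=-1.109, θ₂=-0.246, ω₂=-0.753, θ₃=0.103, ω₃=0.567
apply F[4]=+10.000 → step 5: x=0.073, v=1.466, θ₁=-0.115, ω₁=-1.420, θ₂=-0.263, ω₂=-0.892, θ₃=0.116, ω₃=0.687
apply F[5]=+10.000 → step 6: x=0.105, v=1.766, θ₁=-0.146, ω₁=-1.745, θ₂=-0.282, ω₂=-0.996, θ₃=0.131, ω₃=0.785
apply F[6]=+10.000 → step 7: x=0.143, v=2.059, θ₁=-0.184, ω₁=-2.081, θ₂=-0.303, ω₂=-1.060, θ₃=0.147, ω₃=0.851
apply F[7]=+10.000 → step 8: x=0.187, v=2.339, θ₁=-0.229, ω₁=-2.418, θ₂=-0.324, ω₂=-1.082, θ₃=0.164, ω₃=0.878
apply F[8]=+10.000 → step 9: x=0.237, v=2.596, θ₁=-0.281, ω₁=-2.743, θ₂=-0.346, ω₂=-1.067, θ₃=0.182, ω₃=0.858
apply F[9]=+10.000 → step 10: x=0.291, v=2.820, θ₁=-0.339, ω₁=-3.045, θ₂=-0.367, ω₂=-1.026, θ₃=0.198, ω₃=0.788
apply F[10]=+10.000 → step 11: x=0.349, v=3.005, θ₁=-0.403, ω₁=-3.311, θ₂=-0.387, ω₂=-0.973, θ₃=0.213, ω₃=0.672
apply F[11]=+10.000 → step 12: x=0.411, v=3.149, θ₁=-0.471, ω₁=-3.535, θ₂=-0.405, ω₂=-0.926, θ₃=0.225, ω₃=0.517
apply F[12]=+10.000 → step 13: x=0.475, v=3.252, θ₁=-0.544, ω₁=-3.717, θ₂=-0.424, ω₂=-0.898, θ₃=0.233, ω₃=0.333
apply F[13]=+10.000 → step 14: x=0.541, v=3.319, θ₁=-0.620, ω₁=-3.862, θ₂=-0.442, ω₂=-0.900, θ₃=0.238, ω₃=0.129
apply F[14]=+10.000 → step 15: x=0.607, v=3.353, θ₁=-0.698, ω₁=-3.974, θ₂=-0.460, ω₂=-0.937, θ₃=0.239, ω₃=-0.084
|θ₁| = 0.089 > 0.071 first at step 4.

Answer: 4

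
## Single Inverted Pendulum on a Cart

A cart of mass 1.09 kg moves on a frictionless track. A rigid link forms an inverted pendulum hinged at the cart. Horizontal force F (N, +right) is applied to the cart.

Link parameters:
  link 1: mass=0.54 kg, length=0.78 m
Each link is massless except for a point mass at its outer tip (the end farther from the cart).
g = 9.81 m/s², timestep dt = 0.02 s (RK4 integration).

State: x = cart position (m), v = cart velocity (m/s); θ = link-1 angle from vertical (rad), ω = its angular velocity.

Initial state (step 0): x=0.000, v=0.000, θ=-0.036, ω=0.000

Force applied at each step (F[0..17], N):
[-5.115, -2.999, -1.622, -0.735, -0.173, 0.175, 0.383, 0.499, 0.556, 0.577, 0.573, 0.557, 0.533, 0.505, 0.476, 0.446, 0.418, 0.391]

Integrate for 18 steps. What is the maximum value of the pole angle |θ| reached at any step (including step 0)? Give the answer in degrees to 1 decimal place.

Answer: 2.1°

Derivation:
apply F[0]=-5.115 → step 1: x=-0.001, v=-0.090, θ=-0.035, ω=0.107
apply F[1]=-2.999 → step 2: x=-0.003, v=-0.142, θ=-0.032, ω=0.165
apply F[2]=-1.622 → step 3: x=-0.006, v=-0.169, θ=-0.029, ω=0.191
apply F[3]=-0.735 → step 4: x=-0.010, v=-0.180, θ=-0.025, ω=0.199
apply F[4]=-0.173 → step 5: x=-0.013, v=-0.181, θ=-0.021, ω=0.194
apply F[5]=+0.175 → step 6: x=-0.017, v=-0.176, θ=-0.017, ω=0.183
apply F[6]=+0.383 → step 7: x=-0.020, v=-0.167, θ=-0.014, ω=0.168
apply F[7]=+0.499 → step 8: x=-0.024, v=-0.157, θ=-0.010, ω=0.152
apply F[8]=+0.556 → step 9: x=-0.027, v=-0.146, θ=-0.008, ω=0.135
apply F[9]=+0.577 → step 10: x=-0.029, v=-0.135, θ=-0.005, ω=0.119
apply F[10]=+0.573 → step 11: x=-0.032, v=-0.124, θ=-0.003, ω=0.105
apply F[11]=+0.557 → step 12: x=-0.034, v=-0.113, θ=-0.001, ω=0.091
apply F[12]=+0.533 → step 13: x=-0.037, v=-0.104, θ=0.001, ω=0.078
apply F[13]=+0.505 → step 14: x=-0.039, v=-0.094, θ=0.002, ω=0.067
apply F[14]=+0.476 → step 15: x=-0.040, v=-0.086, θ=0.004, ω=0.057
apply F[15]=+0.446 → step 16: x=-0.042, v=-0.078, θ=0.005, ω=0.048
apply F[16]=+0.418 → step 17: x=-0.044, v=-0.071, θ=0.006, ω=0.040
apply F[17]=+0.391 → step 18: x=-0.045, v=-0.064, θ=0.006, ω=0.033
Max |angle| over trajectory = 0.036 rad = 2.1°.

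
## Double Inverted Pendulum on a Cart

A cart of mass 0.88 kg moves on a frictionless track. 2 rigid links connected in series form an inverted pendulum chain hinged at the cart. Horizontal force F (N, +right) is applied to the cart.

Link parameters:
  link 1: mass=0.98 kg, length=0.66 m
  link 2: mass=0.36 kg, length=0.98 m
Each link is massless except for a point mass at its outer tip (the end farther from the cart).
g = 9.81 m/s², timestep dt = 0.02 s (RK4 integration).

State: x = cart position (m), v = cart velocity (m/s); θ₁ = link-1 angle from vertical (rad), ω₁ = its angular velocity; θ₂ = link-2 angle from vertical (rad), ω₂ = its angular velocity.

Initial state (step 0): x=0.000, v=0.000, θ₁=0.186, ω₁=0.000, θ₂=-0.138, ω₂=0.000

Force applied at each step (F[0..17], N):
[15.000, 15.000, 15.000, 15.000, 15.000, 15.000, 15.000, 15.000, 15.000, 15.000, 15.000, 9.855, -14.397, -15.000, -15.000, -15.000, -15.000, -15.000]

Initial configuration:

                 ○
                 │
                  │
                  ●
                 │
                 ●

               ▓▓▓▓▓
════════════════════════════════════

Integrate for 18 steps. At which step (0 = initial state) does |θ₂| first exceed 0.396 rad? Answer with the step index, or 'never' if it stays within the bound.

Answer: never

Derivation:
apply F[0]=+15.000 → step 1: x=0.003, v=0.275, θ₁=0.183, ω₁=-0.316, θ₂=-0.139, ω₂=-0.104
apply F[1]=+15.000 → step 2: x=0.011, v=0.554, θ₁=0.173, ω₁=-0.640, θ₂=-0.142, ω₂=-0.205
apply F[2]=+15.000 → step 3: x=0.025, v=0.838, θ₁=0.157, ω₁=-0.980, θ₂=-0.147, ω₂=-0.300
apply F[3]=+15.000 → step 4: x=0.045, v=1.132, θ₁=0.134, ω₁=-1.345, θ₂=-0.154, ω₂=-0.387
apply F[4]=+15.000 → step 5: x=0.070, v=1.438, θ₁=0.103, ω₁=-1.742, θ₂=-0.163, ω₂=-0.461
apply F[5]=+15.000 → step 6: x=0.102, v=1.758, θ₁=0.064, ω₁=-2.177, θ₂=-0.172, ω₂=-0.519
apply F[6]=+15.000 → step 7: x=0.141, v=2.090, θ₁=0.016, ω₁=-2.654, θ₂=-0.183, ω₂=-0.558
apply F[7]=+15.000 → step 8: x=0.186, v=2.432, θ₁=-0.042, ω₁=-3.168, θ₂=-0.195, ω₂=-0.577
apply F[8]=+15.000 → step 9: x=0.238, v=2.774, θ₁=-0.111, ω₁=-3.706, θ₂=-0.206, ω₂=-0.579
apply F[9]=+15.000 → step 10: x=0.297, v=3.099, θ₁=-0.191, ω₁=-4.240, θ₂=-0.218, ω₂=-0.574
apply F[10]=+15.000 → step 11: x=0.362, v=3.388, θ₁=-0.280, ω₁=-4.734, θ₂=-0.229, ω₂=-0.577
apply F[11]=+9.855 → step 12: x=0.431, v=3.526, θ₁=-0.378, ω₁=-5.018, θ₂=-0.241, ω₂=-0.601
apply F[12]=-14.397 → step 13: x=0.498, v=3.200, θ₁=-0.475, ω₁=-4.692, θ₂=-0.253, ω₂=-0.600
apply F[13]=-15.000 → step 14: x=0.559, v=2.893, θ₁=-0.566, ω₁=-4.442, θ₂=-0.265, ω₂=-0.583
apply F[14]=-15.000 → step 15: x=0.614, v=2.612, θ₁=-0.653, ω₁=-4.274, θ₂=-0.276, ω₂=-0.552
apply F[15]=-15.000 → step 16: x=0.664, v=2.348, θ₁=-0.738, ω₁=-4.172, θ₂=-0.287, ω₂=-0.507
apply F[16]=-15.000 → step 17: x=0.708, v=2.095, θ₁=-0.821, ω₁=-4.127, θ₂=-0.296, ω₂=-0.454
apply F[17]=-15.000 → step 18: x=0.747, v=1.848, θ₁=-0.903, ω₁=-4.128, θ₂=-0.305, ω₂=-0.393
max |θ₂| = 0.305 ≤ 0.396 over all 19 states.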